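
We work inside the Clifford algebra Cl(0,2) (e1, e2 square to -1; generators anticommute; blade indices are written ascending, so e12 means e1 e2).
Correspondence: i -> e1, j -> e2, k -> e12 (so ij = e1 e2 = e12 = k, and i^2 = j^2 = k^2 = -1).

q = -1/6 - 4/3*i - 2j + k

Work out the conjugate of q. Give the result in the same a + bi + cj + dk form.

In blades: q = -1/6 - 4/3*e1 - 2*e2 + e12.
Conjugation here is Clifford conjugation: the scalar is fixed and the grade-1 and grade-2 blades all flip sign, giving -1/6 + 4/3*e1 + 2*e2 - e12; translating back:
Answer: -1/6 + 4/3*i + 2j - k


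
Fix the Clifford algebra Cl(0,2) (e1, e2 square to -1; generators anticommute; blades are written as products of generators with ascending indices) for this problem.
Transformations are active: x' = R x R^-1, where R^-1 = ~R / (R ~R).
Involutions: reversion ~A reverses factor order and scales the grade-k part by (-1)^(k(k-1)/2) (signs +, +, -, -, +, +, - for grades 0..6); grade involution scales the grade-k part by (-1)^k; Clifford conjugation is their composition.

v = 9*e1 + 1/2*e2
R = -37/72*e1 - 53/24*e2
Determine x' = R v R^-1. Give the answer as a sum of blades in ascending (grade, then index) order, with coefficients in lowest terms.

~R = -37/72*e1 - 53/24*e2, and R ~R = -13325/2592, so R^-1 = ~R / (-13325/2592).
R v = 275/48 + 2825/144*e1 e2
Answer: -8373/1066*e1 + 2357/533*e2


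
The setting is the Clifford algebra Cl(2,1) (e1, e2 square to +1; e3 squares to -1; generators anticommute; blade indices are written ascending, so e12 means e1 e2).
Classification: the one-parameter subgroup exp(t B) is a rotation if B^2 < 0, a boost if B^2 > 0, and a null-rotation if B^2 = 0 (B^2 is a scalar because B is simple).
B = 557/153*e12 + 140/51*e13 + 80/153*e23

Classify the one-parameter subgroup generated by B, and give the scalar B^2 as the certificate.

B^2 term by term: the squares give (557/153)^2*(e12)^2 + (140/51)^2*(e13)^2 + (80/153)^2*(e23)^2 = 310249/23409*(-1) + 19600/2601*(+1) + 6400/23409*(+1) = -49/9 (each basis 2-blade squares to minus the product of its generators' squares); cross terms between blades sharing an index anticommute and cancel. So B^2 = -49/9.
Answer: rotation, certificate B^2 = -49/9. Why this suffices: the scalar -49/9 survives any versor conjugation, so its sign alone determines the class however B is presented.


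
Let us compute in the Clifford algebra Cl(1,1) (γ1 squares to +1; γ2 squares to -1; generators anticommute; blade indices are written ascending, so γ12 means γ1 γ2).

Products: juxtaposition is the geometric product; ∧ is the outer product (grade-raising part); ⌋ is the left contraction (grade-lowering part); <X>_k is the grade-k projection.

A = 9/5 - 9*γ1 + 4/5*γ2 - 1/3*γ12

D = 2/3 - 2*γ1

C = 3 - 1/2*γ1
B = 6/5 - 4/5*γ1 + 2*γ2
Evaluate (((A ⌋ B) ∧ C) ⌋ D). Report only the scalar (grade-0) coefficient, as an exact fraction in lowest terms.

step 1: 194/25 - 36/25*γ1 + 18/5*γ2
step 2: 582/25 - 41/5*γ1 + 54/5*γ2 + 9/5*γ12
step 3: 798/25 - 1164/25*γ1
Answer: 798/25


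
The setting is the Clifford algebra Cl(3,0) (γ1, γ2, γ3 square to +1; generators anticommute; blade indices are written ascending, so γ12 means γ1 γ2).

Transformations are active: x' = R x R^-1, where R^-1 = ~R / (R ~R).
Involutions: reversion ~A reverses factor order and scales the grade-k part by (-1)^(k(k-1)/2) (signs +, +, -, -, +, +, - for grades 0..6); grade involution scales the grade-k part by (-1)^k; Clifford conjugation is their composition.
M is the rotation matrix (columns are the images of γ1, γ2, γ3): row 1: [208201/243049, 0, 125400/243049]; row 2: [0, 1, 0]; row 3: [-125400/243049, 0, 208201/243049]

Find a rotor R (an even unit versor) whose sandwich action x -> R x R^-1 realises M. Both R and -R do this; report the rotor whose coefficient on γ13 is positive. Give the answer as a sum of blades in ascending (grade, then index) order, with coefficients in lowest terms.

Method: write R = a + b12*γ12 + b13*γ13 + b23*γ23 with a^2 + b12^2 + b13^2 + b23^2 = 1 (so R^-1 = ~R). Expanding the columns R e_j ~R gives tr M = 4a^2 - 1 and, from the antisymmetric part, M21 - M12 = -4a*b12, M13 - M31 = 4a*b13, M32 - M23 = -4a*b23.
Here tr M = 659451/243049, so a^2 = (1 + tr M)/4 = 225625/243049 and a = ±475/493. Taking a = 475/493: M21 - M12 = 0, M13 - M31 = 250800/243049, M32 - M23 = 0, giving b12 = 0, b13 = 132/493, b23 = 0, i.e. R = 475/493 + 132/493*γ13.
Its γ13 coefficient is already positive.
Answer: 475/493 + 132/493*γ13. Key observation: the double cover Spin(3) -> SO(3) sends R and -R to the same matrix (trace 659451/243049 here), so the stated sign of the γ13 coefficient is what selects one sheet.


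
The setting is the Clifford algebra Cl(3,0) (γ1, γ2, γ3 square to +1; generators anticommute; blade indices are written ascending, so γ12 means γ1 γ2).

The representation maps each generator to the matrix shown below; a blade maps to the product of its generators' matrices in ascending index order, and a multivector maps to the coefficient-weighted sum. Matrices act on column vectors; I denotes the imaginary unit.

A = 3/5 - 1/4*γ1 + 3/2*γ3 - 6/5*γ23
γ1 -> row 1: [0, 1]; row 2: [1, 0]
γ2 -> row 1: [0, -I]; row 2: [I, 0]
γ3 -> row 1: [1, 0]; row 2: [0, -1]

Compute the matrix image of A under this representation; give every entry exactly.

Bivector images (products of the table entries): rho(γ23) = rho(γ2)rho(γ3) = row 1: [0, I]; row 2: [I, 0].
M = (3/5)*1 + (-1/4)*rho(γ1) + (3/2)*rho(γ3) + (-6/5)*rho(γ23), summed entrywise (1 is the identity matrix):
Answer: row 1: [21/10, -1/4 - 6*I/5]; row 2: [-1/4 - 6*I/5, -9/10]


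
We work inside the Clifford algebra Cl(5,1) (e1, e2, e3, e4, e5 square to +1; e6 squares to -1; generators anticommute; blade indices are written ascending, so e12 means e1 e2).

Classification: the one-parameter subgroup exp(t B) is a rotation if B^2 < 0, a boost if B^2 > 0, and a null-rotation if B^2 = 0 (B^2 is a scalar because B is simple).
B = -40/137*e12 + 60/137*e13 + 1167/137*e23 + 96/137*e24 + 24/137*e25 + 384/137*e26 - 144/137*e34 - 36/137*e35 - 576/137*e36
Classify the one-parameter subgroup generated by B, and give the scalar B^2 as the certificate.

B^2 term by term: the squares give (-40/137)^2*(e12)^2 + (60/137)^2*(e13)^2 + (1167/137)^2*(e23)^2 + (96/137)^2*(e24)^2 + (24/137)^2*(e25)^2 + (384/137)^2*(e26)^2 + (-144/137)^2*(e34)^2 + (-36/137)^2*(e35)^2 + (-576/137)^2*(e36)^2 = 1600/18769*(-1) + 3600/18769*(-1) + 1361889/18769*(-1) + 9216/18769*(-1) + 576/18769*(-1) + 147456/18769*(+1) + 20736/18769*(-1) + 1296/18769*(-1) + 331776/18769*(+1) = -49 (each basis 2-blade squares to minus the product of its generators' squares); cross terms between blades sharing an index anticommute and cancel; the commuting (index-disjoint) pairs give grade-4 terms 2*c*c'*(blade product), which cancel blade by blade — e1234: 11520/18769 - 11520/18769 = 0; e1235: 2880/18769 - 2880/18769 = 0; e1236: 46080/18769 - 46080/18769 = 0; e2345: 6912/18769 - 6912/18769 = 0; e2346: 110592/18769 - 110592/18769 = 0; e2356: 27648/18769 - 27648/18769 = 0 — confirming B is simple. So B^2 = -49.
Answer: rotation, certificate B^2 = -49. Check the certificate: B^2 = -49, and that sign is decisive whatever form B takes.


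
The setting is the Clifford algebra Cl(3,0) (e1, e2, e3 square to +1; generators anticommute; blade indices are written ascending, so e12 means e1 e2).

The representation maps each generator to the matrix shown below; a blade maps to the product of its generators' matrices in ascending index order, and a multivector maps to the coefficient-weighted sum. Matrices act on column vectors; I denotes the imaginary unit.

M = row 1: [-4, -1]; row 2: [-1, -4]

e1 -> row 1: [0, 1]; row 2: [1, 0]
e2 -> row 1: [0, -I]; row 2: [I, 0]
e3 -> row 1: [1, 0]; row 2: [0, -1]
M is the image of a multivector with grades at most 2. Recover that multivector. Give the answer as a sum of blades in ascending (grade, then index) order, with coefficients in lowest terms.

Method: 1, rho(e1), rho(e2), rho(e3) form a trace-orthogonal basis of the 2x2 complex matrices (tr(X Y) = 2 if X = Y, else 0), so M = m0*1 + m1*rho(e1) + m2*rho(e2) + m3*rho(e3) with m0 = tr(M)/2 = -4, m1 = tr(M rho(e1))/2 = -1, m2 = tr(M rho(e2))/2 = 0, m3 = tr(M rho(e3))/2 = 0.
Multiplying table entries, the bivector images are rho(e12) = I*rho(e3), rho(e13) = -I*rho(e2), rho(e23) = I*rho(e1); with real blade coefficients the real parts of m0..m3 are the coefficients of 1, e1, e2, e3 and the imaginary parts give the bivectors (e23: Im m1, e13: -Im m2, e12: Im m3).
Answer: -4 - e1


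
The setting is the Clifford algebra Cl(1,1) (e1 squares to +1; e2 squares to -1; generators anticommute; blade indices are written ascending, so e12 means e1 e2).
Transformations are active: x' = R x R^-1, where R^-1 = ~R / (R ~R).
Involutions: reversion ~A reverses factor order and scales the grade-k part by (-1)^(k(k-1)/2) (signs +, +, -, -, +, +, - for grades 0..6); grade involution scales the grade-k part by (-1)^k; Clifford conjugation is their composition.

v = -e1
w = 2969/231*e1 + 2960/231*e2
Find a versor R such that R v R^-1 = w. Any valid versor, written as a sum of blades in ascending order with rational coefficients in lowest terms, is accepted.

Sketch: the shared square 1 makes R = v + w = 2738/231*e1 + 2960/231*e2 the natural versor; its sandwich fixes that direction, negates (v - w)/2, and sends v to w.
Answer: 2738/231*e1 + 2960/231*e2


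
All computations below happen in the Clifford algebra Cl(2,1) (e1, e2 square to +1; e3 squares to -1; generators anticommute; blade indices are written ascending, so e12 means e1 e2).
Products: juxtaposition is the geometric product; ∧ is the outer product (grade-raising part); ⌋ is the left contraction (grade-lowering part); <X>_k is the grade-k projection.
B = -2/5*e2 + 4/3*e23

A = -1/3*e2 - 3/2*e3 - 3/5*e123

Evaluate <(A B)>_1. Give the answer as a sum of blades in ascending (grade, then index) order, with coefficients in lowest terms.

step 1: 2/15 - 4/5*e1 - 2*e2 - 4/9*e3 - 6/25*e13 - 3/5*e23
step 2: -4/5*e1 - 2*e2 - 4/9*e3
Answer: -4/5*e1 - 2*e2 - 4/9*e3


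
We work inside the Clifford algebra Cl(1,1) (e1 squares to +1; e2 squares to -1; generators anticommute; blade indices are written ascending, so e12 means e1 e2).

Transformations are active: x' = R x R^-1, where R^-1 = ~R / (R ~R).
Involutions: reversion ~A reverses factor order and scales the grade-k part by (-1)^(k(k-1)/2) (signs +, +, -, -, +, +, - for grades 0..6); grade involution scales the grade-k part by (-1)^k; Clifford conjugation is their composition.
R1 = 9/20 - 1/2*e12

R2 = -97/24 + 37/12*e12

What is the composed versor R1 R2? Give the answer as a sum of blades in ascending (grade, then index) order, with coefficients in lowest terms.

Distribute over the terms of R1 (each basis-blade product reordered to ascending indices, repeated generators contracted through their squares):
(9/20) R2 = -291/160 + 111/80*e12
(-1/2*e12) R2 = -37/24 + 97/48*e12
Summing the partial products and collecting blades:
Answer: -1613/480 + 409/120*e12


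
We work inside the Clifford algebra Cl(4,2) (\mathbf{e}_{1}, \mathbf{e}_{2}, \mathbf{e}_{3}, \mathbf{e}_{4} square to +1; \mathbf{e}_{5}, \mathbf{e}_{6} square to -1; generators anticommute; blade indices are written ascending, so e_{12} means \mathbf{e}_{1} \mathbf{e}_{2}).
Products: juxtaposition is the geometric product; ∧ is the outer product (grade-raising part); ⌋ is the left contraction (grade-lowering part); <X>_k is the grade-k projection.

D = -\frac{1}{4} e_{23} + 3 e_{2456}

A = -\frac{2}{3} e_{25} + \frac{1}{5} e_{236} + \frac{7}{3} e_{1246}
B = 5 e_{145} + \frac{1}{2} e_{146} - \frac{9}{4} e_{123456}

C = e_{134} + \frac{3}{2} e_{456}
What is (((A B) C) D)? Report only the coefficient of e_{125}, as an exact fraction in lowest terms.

step 1: -\frac{7}{6} e_{2} - \frac{21}{4} e_{35} - \frac{10}{3} e_{124} + \frac{9}{20} e_{145} - \frac{35}{3} e_{256} - \frac{1}{10} e_{1234} + \frac{3}{2} e_{1346} + \frac{1}{3} e_{12456} - e_{123456}
step 2: -\frac{1}{10} e_{2} + \frac{3}{2} e_{6} - \frac{1}{2} e_{12} + \frac{27}{40} e_{16} + \frac{10}{3} e_{23} + \frac{35}{2} e_{24} - \frac{9}{20} e_{35} + \frac{3}{2} e_{123} - \frac{9}{4} e_{135} - \frac{21}{4} e_{145} - e_{256} - \frac{63}{8} e_{346} + \frac{7}{6} e_{1234} - 5 e_{1256} - \frac{1}{3} e_{2356} - \frac{7}{4} e_{2456} - \frac{3}{20} e_{12356} + \frac{35}{3} e_{123456}
step 3: -\frac{53}{12} + \frac{3}{8} e_{1} + \frac{1}{40} e_{3} + 3 e_{4} - \frac{279}{8} e_{13} + \frac{367}{24} e_{14} - \frac{9}{80} e_{25} - \frac{43}{8} e_{34} - \frac{631}{12} e_{56} - \frac{9}{16} e_{125} - \frac{63}{4} e_{126} - \frac{9}{20} e_{134} - \frac{3}{80} e_{156} - \frac{189}{8} e_{235} - \frac{3}{8} e_{236} + \frac{9}{2} e_{245} - \frac{63}{32} e_{246} + \frac{1}{4} e_{356} - \frac{3}{10} e_{456} - \frac{27}{160} e_{1236} + \frac{81}{40} e_{1245} + \frac{19}{4} e_{1356} + \frac{17}{12} e_{1456} - \frac{27}{20} e_{2346} - \frac{153}{16} e_{3456} + \frac{21}{16} e_{12345} - \frac{27}{4} e_{12346} - \frac{9}{2} e_{13456}
Answer: -\frac{9}{16}


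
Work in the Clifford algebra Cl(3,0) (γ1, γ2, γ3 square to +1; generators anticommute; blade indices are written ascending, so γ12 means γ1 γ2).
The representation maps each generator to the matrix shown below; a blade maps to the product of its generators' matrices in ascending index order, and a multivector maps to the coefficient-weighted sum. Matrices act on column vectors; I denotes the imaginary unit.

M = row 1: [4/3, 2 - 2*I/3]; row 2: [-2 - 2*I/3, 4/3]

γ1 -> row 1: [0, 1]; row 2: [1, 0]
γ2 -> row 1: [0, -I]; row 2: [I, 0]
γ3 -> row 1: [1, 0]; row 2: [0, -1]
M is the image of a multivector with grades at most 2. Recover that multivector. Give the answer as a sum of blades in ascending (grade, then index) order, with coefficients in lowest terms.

Method: 1, rho(γ1), rho(γ2), rho(γ3) form a trace-orthogonal basis of the 2x2 complex matrices (tr(X Y) = 2 if X = Y, else 0), so M = m0*1 + m1*rho(γ1) + m2*rho(γ2) + m3*rho(γ3) with m0 = tr(M)/2 = 4/3, m1 = tr(M rho(γ1))/2 = -2*I/3, m2 = tr(M rho(γ2))/2 = 2*I, m3 = tr(M rho(γ3))/2 = 0.
Multiplying table entries, the bivector images are rho(γ12) = I*rho(γ3), rho(γ13) = -I*rho(γ2), rho(γ23) = I*rho(γ1); with real blade coefficients the real parts of m0..m3 are the coefficients of 1, γ1, γ2, γ3 and the imaginary parts give the bivectors (γ23: Im m1, γ13: -Im m2, γ12: Im m3).
Answer: 4/3 - 2*γ13 - 2/3*γ23


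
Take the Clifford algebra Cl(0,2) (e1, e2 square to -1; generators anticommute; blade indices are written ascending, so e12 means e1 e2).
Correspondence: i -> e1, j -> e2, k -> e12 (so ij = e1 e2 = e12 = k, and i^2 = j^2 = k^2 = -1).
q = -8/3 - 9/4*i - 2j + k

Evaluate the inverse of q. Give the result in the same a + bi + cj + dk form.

In blades: q = -8/3 - 9/4*e1 - 2*e2 + e12.
With qbar = -8/3 + 9/4*e1 + 2*e2 - e12 (scalar fixed, mapped units negated), q qbar = 2473/144 (the sum of squared coefficients), so q^-1 = qbar / (2473/144) = -384/2473 + 324/2473*e1 + 288/2473*e2 - 144/2473*e12; translating back:
Answer: -384/2473 + 324/2473*i + 288/2473*j - 144/2473*k


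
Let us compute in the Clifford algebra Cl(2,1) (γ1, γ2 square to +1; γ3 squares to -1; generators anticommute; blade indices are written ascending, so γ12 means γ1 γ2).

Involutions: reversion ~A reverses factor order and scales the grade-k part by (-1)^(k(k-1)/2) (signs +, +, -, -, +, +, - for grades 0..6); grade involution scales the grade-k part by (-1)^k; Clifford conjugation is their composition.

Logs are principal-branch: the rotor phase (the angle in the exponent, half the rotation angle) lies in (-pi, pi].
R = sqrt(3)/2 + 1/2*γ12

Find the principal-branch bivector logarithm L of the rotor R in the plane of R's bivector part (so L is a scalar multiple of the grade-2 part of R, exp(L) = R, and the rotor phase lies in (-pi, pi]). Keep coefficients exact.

The scalar part of R is sqrt(3)/2, and that scalar determines the rotor phase on the principal branch; recovering the unit plane as bivector-part over sine of the phase gives L = phase * plane.
Concretely: cos(phase) = sqrt(3)/2 gives phase = ±pi/6, and since phase/sin(phase) is even the sign is immaterial: L = (phase/sin(phase)) * <R>_2 = (pi/3) * <R>_2.
Answer: pi/6*γ12


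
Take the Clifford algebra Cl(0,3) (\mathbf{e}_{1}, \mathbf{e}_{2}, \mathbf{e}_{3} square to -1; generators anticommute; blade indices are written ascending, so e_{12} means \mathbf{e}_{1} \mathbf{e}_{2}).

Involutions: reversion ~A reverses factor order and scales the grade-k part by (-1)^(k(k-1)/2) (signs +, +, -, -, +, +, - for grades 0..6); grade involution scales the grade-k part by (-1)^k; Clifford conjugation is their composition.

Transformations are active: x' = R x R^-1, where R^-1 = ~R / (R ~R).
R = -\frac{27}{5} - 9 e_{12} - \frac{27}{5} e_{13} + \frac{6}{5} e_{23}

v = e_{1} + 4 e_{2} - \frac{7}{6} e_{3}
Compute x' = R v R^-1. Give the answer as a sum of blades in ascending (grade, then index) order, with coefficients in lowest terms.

~R = -\frac{27}{5} + 9 e_{12} + \frac{27}{5} e_{13} - \frac{6}{5} e_{23}, and R ~R = \frac{3519}{25}, so R^-1 = ~R / (\frac{3519}{25}).
R v = \frac{243}{10} e_{1} - \frac{146}{5} e_{2} + \frac{57}{10} e_{3} + \frac{333}{10} e_{123}
Answer: -\frac{898}{391} e_{1} + \frac{311}{391} e_{2} - \frac{487}{138} e_{3}


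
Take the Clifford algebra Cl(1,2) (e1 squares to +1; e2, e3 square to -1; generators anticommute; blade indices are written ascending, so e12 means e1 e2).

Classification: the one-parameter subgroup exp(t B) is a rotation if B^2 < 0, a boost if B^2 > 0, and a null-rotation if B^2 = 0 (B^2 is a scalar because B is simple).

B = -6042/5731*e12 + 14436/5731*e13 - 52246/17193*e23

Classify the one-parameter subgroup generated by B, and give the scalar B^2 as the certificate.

B^2 term by term: the squares give (-6042/5731)^2*(e12)^2 + (14436/5731)^2*(e13)^2 + (-52246/17193)^2*(e23)^2 = 36505764/32844361*(+1) + 208398096/32844361*(+1) + 2729644516/295599249*(-1) = -16/9 (each basis 2-blade squares to minus the product of its generators' squares); cross terms between blades sharing an index anticommute and cancel. So B^2 = -16/9.
Answer: rotation, certificate B^2 = -16/9. Note: conjugating B changes its blade decomposition but never the scalar B^2 = -16/9, whose sign settles the classification.


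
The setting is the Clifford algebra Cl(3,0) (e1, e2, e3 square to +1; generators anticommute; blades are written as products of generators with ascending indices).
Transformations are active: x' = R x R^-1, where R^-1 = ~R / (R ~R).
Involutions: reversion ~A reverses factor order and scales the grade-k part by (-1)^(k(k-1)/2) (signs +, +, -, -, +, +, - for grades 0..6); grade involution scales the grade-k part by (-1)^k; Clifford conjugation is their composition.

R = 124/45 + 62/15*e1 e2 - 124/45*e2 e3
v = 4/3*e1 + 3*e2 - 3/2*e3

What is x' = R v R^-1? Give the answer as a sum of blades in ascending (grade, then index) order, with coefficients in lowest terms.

~R = 124/45 - 62/15*e1 e2 + 124/45*e2 e3, and R ~R = 65348/2025, so R^-1 = ~R / (65348/2025).
R v = 434/27*e1 + 62/9*e2 + 62/15*e3 - 1333/135*e1 e2 e3
Answer: 158/51*e1 - 31/17*e2 - 11/34*e3


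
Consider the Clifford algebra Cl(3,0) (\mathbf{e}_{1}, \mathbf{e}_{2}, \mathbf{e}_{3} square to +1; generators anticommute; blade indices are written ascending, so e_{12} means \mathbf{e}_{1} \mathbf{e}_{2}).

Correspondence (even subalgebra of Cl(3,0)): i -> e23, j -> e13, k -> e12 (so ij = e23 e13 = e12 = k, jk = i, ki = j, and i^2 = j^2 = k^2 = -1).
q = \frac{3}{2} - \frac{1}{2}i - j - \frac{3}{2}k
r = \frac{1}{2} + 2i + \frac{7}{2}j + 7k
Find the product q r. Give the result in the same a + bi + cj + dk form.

In blades: q = \frac{3}{2} - \frac{3}{2} e_{12} - e_{13} - \frac{1}{2} e_{23}, r = \frac{1}{2} + 7 e_{12} + \frac{7}{2} e_{13} + 2 e_{23}.
Distribute q over r term by term (generator squares from the signature, products reordered to ascending indices): (\frac{3}{2})*r = \frac{3}{4} + \frac{21}{2} e_{12} + \frac{21}{4} e_{13} + 3 e_{23}; (-\frac{3}{2} e_{12})*r = \frac{21}{2} - \frac{3}{4} e_{12} - 3 e_{13} + \frac{21}{4} e_{23}; (-e_{13})*r = \frac{7}{2} + 2 e_{12} - \frac{1}{2} e_{13} - 7 e_{23}; (-\frac{1}{2} e_{23})*r = 1 - \frac{7}{4} e_{12} + \frac{7}{2} e_{13} - \frac{1}{4} e_{23}.
Sum: \frac{63}{4} + 10 e_{12} + \frac{21}{4} e_{13} + e_{23}; translating back through the correspondence:
Answer: \frac{63}{4} + i + \frac{21}{4}j + 10k


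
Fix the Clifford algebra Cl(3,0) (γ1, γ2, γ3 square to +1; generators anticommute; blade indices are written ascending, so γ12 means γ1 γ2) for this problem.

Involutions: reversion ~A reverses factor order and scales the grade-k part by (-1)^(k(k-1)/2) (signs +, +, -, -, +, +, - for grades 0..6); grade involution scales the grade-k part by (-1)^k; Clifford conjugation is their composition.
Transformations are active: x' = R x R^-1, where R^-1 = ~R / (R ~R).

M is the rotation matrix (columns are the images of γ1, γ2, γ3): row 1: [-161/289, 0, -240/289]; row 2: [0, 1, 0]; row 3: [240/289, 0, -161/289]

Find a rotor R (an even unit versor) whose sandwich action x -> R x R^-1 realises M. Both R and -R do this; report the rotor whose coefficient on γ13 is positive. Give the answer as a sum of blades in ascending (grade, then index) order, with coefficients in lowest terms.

Method: write R = a + b12*γ12 + b13*γ13 + b23*γ23 with a^2 + b12^2 + b13^2 + b23^2 = 1 (so R^-1 = ~R). Expanding the columns R e_j ~R gives tr M = 4a^2 - 1 and, from the antisymmetric part, M21 - M12 = -4a*b12, M13 - M31 = 4a*b13, M32 - M23 = -4a*b23.
Here tr M = -33/289, so a^2 = (1 + tr M)/4 = 64/289 and a = ±8/17. Taking a = 8/17: M21 - M12 = 0, M13 - M31 = -480/289, M32 - M23 = 0, giving b12 = 0, b13 = -15/17, b23 = 0, i.e. R = 8/17 - 15/17*γ13.
Its γ13 coefficient is negative, so report the other preimage -R.
Answer: -8/17 + 15/17*γ13. Recall the cover is two-to-one: with M of trace -33/289, both preimages act alike, and the stated γ13 sign chooses the sheet.


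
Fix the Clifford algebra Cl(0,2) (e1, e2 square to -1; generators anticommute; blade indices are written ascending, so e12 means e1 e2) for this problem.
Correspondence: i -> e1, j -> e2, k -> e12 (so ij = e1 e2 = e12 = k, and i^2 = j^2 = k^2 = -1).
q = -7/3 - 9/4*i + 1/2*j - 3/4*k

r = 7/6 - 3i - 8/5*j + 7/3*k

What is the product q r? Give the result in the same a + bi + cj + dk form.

In blades: q = -7/3 - 9/4*e1 + 1/2*e2 - 3/4*e12, r = 7/6 - 3*e1 - 8/5*e2 + 7/3*e12.
Distribute q over r term by term (generator squares from the signature, products reordered to ascending indices): (-7/3)*r = -49/18 + 7*e1 + 56/15*e2 - 49/9*e12; (-9/4*e1)*r = -27/4 - 21/8*e1 + 21/4*e2 + 18/5*e12; (1/2*e2)*r = 4/5 + 7/6*e1 + 7/12*e2 + 3/2*e12; (-3/4*e12)*r = 7/4 - 6/5*e1 + 9/4*e2 - 7/8*e12.
Sum: -623/90 + 521/120*e1 + 709/60*e2 - 439/360*e12; translating back through the correspondence:
Answer: -623/90 + 521/120*i + 709/60*j - 439/360*k


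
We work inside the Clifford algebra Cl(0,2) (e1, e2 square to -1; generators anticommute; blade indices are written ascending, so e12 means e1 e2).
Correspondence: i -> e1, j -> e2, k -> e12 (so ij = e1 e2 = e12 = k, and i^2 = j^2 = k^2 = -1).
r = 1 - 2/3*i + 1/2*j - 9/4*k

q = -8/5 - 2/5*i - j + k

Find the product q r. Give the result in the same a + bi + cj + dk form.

In blades: q = -8/5 - 2/5*e1 - e2 + e12, r = 1 - 2/3*e1 + 1/2*e2 - 9/4*e12.
Distribute q over r term by term (generator squares from the signature, products reordered to ascending indices): (-8/5)*r = -8/5 + 16/15*e1 - 4/5*e2 + 18/5*e12; (-2/5*e1)*r = -4/15 - 2/5*e1 - 9/10*e2 - 1/5*e12; (-e2)*r = 1/2 + 9/4*e1 - e2 - 2/3*e12; (e12)*r = 9/4 - 1/2*e1 - 2/3*e2 + e12.
Sum: 53/60 + 29/12*e1 - 101/30*e2 + 56/15*e12; translating back through the correspondence:
Answer: 53/60 + 29/12*i - 101/30*j + 56/15*k


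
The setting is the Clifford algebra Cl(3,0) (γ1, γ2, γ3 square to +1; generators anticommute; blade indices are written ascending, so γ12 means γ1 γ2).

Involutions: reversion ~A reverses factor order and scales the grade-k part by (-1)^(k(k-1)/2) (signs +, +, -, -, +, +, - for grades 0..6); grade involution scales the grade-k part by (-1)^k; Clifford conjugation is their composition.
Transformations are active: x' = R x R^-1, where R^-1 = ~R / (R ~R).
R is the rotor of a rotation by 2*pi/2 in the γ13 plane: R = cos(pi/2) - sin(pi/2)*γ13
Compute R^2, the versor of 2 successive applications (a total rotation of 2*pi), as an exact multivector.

The rotor phase is half the rotation angle and phases add under composition, so 2 steps in the γ13 plane accumulate phase 2*(pi/2) = pi: R^2 = cos(pi) - sin(pi)*γ13.
cos(pi) = -1 and sin(pi) = 0, so R^2 = -1. The total rotation 2*pi is 1 full turn, so every vector returns to itself, yet the rotor is -1, on the OTHER sheet of the double cover (an odd number of 2*pi turns).
Answer: -1


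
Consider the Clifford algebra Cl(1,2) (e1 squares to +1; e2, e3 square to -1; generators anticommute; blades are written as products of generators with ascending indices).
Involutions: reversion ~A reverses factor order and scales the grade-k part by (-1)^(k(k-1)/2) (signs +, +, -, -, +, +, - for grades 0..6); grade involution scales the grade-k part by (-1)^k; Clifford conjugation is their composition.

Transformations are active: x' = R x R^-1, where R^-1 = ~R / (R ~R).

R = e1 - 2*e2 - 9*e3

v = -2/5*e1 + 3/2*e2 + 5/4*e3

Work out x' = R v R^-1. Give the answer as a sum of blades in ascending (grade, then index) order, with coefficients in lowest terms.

~R = e1 - 2*e2 - 9*e3, and R ~R = -84, so R^-1 = ~R / (-84).
R v = 277/20 + 7/10*e1 e2 - 47/20*e1 e3 + 11*e2 e3
Answer: 59/840*e1 - 353/420*e2 + 481/280*e3


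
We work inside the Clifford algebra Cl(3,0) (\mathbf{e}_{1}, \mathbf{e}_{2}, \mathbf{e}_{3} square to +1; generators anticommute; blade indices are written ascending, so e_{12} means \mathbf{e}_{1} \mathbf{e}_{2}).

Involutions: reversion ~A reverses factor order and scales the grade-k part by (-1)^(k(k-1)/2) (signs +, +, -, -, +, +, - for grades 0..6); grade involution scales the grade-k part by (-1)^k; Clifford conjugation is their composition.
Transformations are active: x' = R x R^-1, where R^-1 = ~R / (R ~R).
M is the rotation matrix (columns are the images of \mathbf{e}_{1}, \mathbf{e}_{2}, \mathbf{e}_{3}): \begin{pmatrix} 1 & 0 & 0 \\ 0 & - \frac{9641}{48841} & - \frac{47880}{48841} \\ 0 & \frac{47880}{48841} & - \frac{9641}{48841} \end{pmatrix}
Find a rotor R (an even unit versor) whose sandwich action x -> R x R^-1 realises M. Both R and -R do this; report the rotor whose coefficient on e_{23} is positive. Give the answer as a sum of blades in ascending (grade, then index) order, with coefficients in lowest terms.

Method: write R = a + b12*e_{12} + b13*e_{13} + b23*e_{23} with a^2 + b12^2 + b13^2 + b23^2 = 1 (so R^-1 = ~R). Expanding the columns R e_j ~R gives tr M = 4a^2 - 1 and, from the antisymmetric part, M21 - M12 = -4a*b12, M13 - M31 = 4a*b13, M32 - M23 = -4a*b23.
Here tr M = \frac{29559}{48841}, so a^2 = (1 + tr M)/4 = \frac{19600}{48841} and a = ±\frac{140}{221}. Taking a = \frac{140}{221}: M21 - M12 = 0, M13 - M31 = 0, M32 - M23 = \frac{95760}{48841}, giving b12 = 0, b13 = 0, b23 = -\frac{171}{221}, i.e. R = \frac{140}{221} - \frac{171}{221} e_{23}.
Its e_{23} coefficient is negative, so report the other preimage -R.
Answer: -\frac{140}{221} + \frac{171}{221} e_{23}. Recall the cover is two-to-one: with M of trace \frac{29559}{48841}, both preimages act alike, and the stated e_{23} sign chooses the sheet.


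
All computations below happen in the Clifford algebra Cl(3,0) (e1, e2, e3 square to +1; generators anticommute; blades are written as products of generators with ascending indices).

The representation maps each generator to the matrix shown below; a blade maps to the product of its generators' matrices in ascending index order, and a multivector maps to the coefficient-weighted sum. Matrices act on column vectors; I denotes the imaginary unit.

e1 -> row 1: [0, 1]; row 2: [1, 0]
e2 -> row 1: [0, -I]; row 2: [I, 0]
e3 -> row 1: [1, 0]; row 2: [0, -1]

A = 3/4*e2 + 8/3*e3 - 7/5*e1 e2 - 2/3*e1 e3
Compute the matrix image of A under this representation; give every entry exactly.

Bivector images (products of the table entries): rho(e1 e2) = rho(e1)rho(e2) = row 1: [I, 0]; row 2: [0, -I]; rho(e1 e3) = rho(e1)rho(e3) = row 1: [0, -1]; row 2: [1, 0].
M = (3/4)*rho(e2) + (8/3)*rho(e3) + (-7/5)*rho(e1 e2) + (-2/3)*rho(e1 e3), summed entrywise:
Answer: row 1: [8/3 - 7*I/5, 2/3 - 3*I/4]; row 2: [-2/3 + 3*I/4, -8/3 + 7*I/5]


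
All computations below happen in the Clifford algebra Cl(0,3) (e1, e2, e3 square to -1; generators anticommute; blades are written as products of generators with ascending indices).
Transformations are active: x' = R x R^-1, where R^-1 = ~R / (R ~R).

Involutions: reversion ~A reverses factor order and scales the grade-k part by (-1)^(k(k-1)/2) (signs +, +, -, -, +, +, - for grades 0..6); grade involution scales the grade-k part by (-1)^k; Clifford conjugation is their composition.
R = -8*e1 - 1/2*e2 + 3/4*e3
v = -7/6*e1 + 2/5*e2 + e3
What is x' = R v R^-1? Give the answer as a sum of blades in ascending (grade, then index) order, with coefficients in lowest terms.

~R = -8*e1 - 1/2*e2 + 3/4*e3, and R ~R = -1037/16, so R^-1 = ~R / (-1037/16).
R v = -593/60 - 227/60*e1 e2 - 57/8*e1 e3 - 4/5*e2 e3
Answer: -13203/10370*e1 - 8594/15555*e2 - 3999/5185*e3


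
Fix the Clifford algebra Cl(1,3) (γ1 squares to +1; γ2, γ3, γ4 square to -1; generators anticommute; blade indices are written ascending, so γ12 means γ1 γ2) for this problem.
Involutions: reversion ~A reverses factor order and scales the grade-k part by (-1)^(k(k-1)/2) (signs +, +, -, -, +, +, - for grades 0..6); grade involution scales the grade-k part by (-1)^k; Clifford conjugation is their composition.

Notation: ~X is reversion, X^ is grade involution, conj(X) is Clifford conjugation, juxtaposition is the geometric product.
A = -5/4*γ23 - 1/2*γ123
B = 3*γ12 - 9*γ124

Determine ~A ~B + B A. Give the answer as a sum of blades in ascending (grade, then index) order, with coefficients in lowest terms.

first term: -3/2*γ3 - 15/4*γ13 + 9/2*γ34 + 45/4*γ134
second term: -3/2*γ3 + 15/4*γ13 - 9/2*γ34 - 45/4*γ134
Answer: -3*γ3


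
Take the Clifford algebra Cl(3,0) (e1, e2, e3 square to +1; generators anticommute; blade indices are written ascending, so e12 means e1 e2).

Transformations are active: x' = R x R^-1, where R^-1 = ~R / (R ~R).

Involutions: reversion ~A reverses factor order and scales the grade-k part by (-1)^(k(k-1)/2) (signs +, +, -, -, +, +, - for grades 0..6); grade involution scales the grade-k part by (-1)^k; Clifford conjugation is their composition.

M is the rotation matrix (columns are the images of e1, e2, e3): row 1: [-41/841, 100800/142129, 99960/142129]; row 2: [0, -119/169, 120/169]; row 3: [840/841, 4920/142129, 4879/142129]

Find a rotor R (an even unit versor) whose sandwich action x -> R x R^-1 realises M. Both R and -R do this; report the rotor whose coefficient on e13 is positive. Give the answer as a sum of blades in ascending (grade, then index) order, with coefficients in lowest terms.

Method: write R = a + b12*e12 + b13*e13 + b23*e23 with a^2 + b12^2 + b13^2 + b23^2 = 1 (so R^-1 = ~R). Expanding the columns R e_j ~R gives tr M = 4a^2 - 1 and, from the antisymmetric part, M21 - M12 = -4a*b12, M13 - M31 = 4a*b13, M32 - M23 = -4a*b23.
Here tr M = -102129/142129, so a^2 = (1 + tr M)/4 = 10000/142129 and a = ±100/377. Taking a = 100/377: M21 - M12 = -100800/142129, M13 - M31 = -42000/142129, M32 - M23 = -96000/142129, giving b12 = 252/377, b13 = -105/377, b23 = 240/377, i.e. R = 100/377 + 252/377*e12 - 105/377*e13 + 240/377*e23.
Its e13 coefficient is negative, so report the other preimage -R.
Answer: -100/377 - 252/377*e12 + 105/377*e13 - 240/377*e23. Key observation: the double cover Spin(3) -> SO(3) sends R and -R to the same matrix (trace -102129/142129 here), so the stated sign of the e13 coefficient is what selects one sheet.


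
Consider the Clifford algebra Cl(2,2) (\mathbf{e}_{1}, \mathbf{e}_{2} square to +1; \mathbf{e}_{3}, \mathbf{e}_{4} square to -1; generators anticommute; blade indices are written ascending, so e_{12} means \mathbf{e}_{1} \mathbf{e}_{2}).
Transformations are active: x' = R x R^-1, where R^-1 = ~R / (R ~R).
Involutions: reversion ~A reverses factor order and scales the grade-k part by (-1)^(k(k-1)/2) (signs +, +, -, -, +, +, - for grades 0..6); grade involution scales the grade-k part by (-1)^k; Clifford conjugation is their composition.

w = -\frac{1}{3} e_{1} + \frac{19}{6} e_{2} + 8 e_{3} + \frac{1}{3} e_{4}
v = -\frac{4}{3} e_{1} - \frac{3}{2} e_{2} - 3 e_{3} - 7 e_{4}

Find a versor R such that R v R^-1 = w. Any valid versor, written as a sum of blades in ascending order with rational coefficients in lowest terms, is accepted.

Take R = v + w = -\frac{5}{3} e_{1} + \frac{5}{3} e_{2} + 5 e_{3} - \frac{20}{3} e_{4}. Because q(v) = q(w) = -\frac{1943}{36}, conjugation by R sends v exactly to w.
Answer: -\frac{5}{3} e_{1} + \frac{5}{3} e_{2} + 5 e_{3} - \frac{20}{3} e_{4}


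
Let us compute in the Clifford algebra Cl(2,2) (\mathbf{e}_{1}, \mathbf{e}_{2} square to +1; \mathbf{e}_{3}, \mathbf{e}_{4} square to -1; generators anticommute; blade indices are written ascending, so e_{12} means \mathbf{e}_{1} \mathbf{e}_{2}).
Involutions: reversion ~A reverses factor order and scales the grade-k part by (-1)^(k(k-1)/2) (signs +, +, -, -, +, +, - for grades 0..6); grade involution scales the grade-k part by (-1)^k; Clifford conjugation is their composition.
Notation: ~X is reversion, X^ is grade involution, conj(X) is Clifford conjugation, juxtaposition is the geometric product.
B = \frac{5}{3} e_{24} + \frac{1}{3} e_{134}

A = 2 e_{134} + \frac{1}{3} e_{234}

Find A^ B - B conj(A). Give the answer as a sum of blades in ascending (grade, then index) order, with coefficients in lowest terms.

first term: \frac{2}{3} + \frac{5}{9} e_{3} - \frac{1}{9} e_{12} + \frac{10}{3} e_{123}
second term: -\frac{2}{3} - \frac{5}{9} e_{3} - \frac{1}{9} e_{12} + \frac{10}{3} e_{123}
Answer: \frac{4}{3} + \frac{10}{9} e_{3}


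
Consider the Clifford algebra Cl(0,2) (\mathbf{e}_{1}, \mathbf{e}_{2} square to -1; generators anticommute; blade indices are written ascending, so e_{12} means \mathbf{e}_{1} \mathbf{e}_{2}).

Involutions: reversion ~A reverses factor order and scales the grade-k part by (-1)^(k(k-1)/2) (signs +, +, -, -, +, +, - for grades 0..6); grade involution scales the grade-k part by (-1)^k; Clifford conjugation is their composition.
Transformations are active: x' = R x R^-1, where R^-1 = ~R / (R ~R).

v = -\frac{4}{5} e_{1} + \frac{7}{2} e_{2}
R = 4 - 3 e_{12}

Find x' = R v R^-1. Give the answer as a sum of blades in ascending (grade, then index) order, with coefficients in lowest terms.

~R = 4 + 3 e_{12}, and R ~R = 25, so R^-1 = ~R / (25).
R v = \frac{73}{10} e_{1} + \frac{82}{5} e_{2}
Answer: \frac{392}{125} e_{1} + \frac{437}{250} e_{2}


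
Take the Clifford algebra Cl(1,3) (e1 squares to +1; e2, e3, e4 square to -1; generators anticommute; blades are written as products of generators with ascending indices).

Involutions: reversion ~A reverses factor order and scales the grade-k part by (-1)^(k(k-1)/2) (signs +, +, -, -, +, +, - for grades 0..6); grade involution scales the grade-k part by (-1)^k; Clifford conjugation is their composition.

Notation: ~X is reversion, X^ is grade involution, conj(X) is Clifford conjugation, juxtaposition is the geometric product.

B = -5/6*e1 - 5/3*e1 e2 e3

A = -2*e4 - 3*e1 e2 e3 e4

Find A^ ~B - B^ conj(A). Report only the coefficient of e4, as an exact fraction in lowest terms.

first term: -5*e4 + 5/3*e1 e4 - 5/2*e2 e3 e4 - 10/3*e1 e2 e3 e4
second term: 5*e4 + 5/3*e1 e4 - 5/2*e2 e3 e4 + 10/3*e1 e2 e3 e4
Answer: -10


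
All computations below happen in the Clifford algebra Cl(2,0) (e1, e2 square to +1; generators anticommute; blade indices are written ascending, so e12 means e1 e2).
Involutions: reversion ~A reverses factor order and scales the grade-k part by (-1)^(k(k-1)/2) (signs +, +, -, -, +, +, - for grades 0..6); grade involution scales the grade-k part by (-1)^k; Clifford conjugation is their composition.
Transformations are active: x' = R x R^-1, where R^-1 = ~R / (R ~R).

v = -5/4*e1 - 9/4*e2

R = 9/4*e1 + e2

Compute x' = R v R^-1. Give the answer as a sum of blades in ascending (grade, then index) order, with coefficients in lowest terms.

~R = 9/4*e1 + e2, and R ~R = 97/16, so R^-1 = ~R / (97/16).
R v = -81/16 - 61/16*e12
Answer: -973/388*e1 + 225/388*e2


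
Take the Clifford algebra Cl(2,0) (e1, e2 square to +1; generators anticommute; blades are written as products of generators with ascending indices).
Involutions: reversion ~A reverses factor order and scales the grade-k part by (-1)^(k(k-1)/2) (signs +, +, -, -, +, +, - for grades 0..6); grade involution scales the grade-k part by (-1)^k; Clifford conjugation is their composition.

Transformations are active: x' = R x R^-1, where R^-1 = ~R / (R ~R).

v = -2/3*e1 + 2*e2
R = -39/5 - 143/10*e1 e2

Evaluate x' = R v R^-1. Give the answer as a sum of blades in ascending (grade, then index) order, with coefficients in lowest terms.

~R = -39/5 + 143/10*e1 e2, and R ~R = 26533/100, so R^-1 = ~R / (26533/100).
R v = -117/5*e1 - 377/15*e2
Answer: 962/471*e1 - 82/157*e2


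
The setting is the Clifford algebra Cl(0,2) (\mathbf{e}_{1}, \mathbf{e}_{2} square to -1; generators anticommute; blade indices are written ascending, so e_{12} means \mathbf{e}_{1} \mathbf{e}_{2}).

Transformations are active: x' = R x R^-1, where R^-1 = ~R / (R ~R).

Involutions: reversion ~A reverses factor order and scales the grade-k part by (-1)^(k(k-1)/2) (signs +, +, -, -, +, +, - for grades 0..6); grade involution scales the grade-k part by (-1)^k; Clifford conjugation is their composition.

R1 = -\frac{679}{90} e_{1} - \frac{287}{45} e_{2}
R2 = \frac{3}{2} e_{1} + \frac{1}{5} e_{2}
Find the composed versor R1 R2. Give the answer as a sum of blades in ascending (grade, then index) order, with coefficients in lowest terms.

Distribute over the terms of R1 (each basis-blade product reordered to ascending indices, repeated generators contracted through their squares):
(-\frac{679}{90} e_{1}) R2 = \frac{679}{60} - \frac{679}{450} e_{12}
(-\frac{287}{45} e_{2}) R2 = \frac{287}{225} + \frac{287}{30} e_{12}
Summing the partial products and collecting blades:
Answer: \frac{11333}{900} + \frac{1813}{225} e_{12}


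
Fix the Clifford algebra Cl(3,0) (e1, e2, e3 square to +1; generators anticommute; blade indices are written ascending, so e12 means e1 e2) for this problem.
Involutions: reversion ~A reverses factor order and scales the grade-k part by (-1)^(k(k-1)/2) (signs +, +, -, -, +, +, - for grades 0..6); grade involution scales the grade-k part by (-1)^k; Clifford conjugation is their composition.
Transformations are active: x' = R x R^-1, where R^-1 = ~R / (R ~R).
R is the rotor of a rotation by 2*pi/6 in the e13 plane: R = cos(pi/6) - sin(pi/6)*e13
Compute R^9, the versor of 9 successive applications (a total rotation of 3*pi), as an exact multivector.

Because a rotor carries half the rotation angle, composing 9 copies of this e13-plane rotor multiplies the phase: 9*(pi/6) = 3*pi/2, hence R^9 = cos(3*pi/2) - sin(3*pi/2)*e13.
cos(3*pi/2) = 0 and sin(3*pi/2) = -1, so R^9 = e13. The net rotation is 1*pi (after discarding 1 full turn, each of which contributes a factor -1 to the rotor); the rotor keeps the half-angle phase exactly.
Answer: e13


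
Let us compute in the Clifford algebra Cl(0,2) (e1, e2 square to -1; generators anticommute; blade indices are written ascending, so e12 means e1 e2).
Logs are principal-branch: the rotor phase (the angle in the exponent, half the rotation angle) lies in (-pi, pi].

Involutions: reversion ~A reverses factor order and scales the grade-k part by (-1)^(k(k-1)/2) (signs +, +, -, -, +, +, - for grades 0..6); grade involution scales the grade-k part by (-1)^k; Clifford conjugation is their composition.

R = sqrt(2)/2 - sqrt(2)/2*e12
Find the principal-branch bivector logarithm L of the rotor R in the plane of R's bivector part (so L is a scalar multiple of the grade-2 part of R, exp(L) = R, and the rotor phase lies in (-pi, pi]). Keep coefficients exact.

The scalar part of R is sqrt(2)/2, so the principal-branch rotor phase is pinned; divide the bivector part by its sine to get the unit plane — L is the phase times that plane.
Concretely: cos(phase) = sqrt(2)/2 gives phase = ±pi/4, and since phase/sin(phase) is even the sign is immaterial: L = (phase/sin(phase)) * <R>_2 = (sqrt(2)*pi/4) * <R>_2.
Answer: -pi/4*e12
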